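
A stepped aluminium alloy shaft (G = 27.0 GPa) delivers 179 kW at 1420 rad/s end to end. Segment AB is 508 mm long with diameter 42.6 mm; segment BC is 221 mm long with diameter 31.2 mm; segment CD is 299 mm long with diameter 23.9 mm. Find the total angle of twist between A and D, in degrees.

3.55°

ω = 1420 rad/s, so T = P/ω = 179×10³ / 1420 = 126.1 N·m.
J_AB = π(0.0426)⁴/32 = 3.23×10^-7 m⁴; J_BC = π(0.0312)⁴/32 = 9.30×10^-8 m⁴; J_CD = π(0.0239)⁴/32 = 3.20×10^-8 m⁴.
θ = (T/G)·Σ L_i/J_i = (126.1/27.0×10⁹)·(0.508/3.23×10^-7 + 0.221/9.30×10^-8 + 0.299/3.20×10^-8) = 0.06201 rad.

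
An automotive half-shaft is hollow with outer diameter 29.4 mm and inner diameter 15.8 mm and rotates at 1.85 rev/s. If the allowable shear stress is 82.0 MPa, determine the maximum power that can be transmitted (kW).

J = π(d_o⁴ − d_i⁴)/32 = π(0.0294⁴ − 0.0158⁴)/32 = 6.723×10^-8 m⁴.
T_max = τ_allow·J/r = 8.20×10^7 × 6.723×10^-8 / 0.0147 = 375.0 N·m.
ω = 2π·1.85 = 11.62 rad/s, so P_max = T_max·ω = 4359 W.

4.36 kW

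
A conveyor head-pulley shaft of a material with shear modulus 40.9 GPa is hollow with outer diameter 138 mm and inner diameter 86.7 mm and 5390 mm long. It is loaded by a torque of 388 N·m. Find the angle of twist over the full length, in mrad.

1.70 mrad

J = π(d_o⁴ − d_i⁴)/32 = π(0.138⁴ − 0.0867⁴)/32 = 3.006×10^-5 m⁴.
θ = T·L/(G·J) = 388.0 × 5.39 / (40.9×10⁹ × 3.006×10^-5) = 1.701×10^-3 rad.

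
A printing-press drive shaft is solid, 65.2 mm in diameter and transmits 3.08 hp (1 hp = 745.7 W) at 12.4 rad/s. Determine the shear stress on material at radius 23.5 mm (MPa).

2.45 MPa

ω = 12.4 rad/s, so T = P/ω = 3.08×745.7 / 12.40 = 185.2 N·m.
J = πd⁴/32 = π(0.0652)⁴/32 = 1.774×10^-6 m⁴.
Shear stress varies linearly with radius: τ = T·r/J = 185.2 × 0.0235 / 1.774×10^-6 = 2.453×10^6 Pa.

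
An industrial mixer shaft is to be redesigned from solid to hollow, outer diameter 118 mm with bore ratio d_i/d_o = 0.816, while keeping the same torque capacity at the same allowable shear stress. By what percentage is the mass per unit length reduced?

50.6 %

Equal τ_max and T ⇒ the solid shaft needs d_s³ = d_o³(1−k⁴), so d_s = 118·(1−0.816⁴)^(1/3) = 97.07 mm.
Area ratio A_h/A_s = d_o²(1−k²)/d_s² = (1−k²)/(1−k⁴)^(2/3) = 0.4938.
Mass saving = 1 − 0.4938 = 50.6 %.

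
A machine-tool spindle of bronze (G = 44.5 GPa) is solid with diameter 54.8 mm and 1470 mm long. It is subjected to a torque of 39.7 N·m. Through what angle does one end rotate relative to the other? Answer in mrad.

1.48 mrad

J = πd⁴/32 = π(0.0548)⁴/32 = 8.854×10^-7 m⁴.
θ = T·L/(G·J) = 39.70 × 1.47 / (44.5×10⁹ × 8.854×10^-7) = 1.481×10^-3 rad.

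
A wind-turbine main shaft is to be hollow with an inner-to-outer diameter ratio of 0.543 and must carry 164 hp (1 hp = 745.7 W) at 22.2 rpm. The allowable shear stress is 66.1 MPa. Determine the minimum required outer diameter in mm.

ω = 2π·22.2/60 = 2.325 rad/s, so T = P/ω = 164×745.7 / 2.325 = 52600 N·m.
For a hollow shaft with d_i/d_o = 0.543: τ_max = 16T/(π d_o³ (1−k⁴)), so d_o = [16T/(π τ_allow (1−k⁴))]^(1/3) = [16·52600/(π·6.61×10^7·0.9131)]^(1/3) = 0.1643 m.

164 mm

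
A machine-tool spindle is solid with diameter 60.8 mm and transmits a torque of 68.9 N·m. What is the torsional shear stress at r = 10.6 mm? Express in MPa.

J = πd⁴/32 = π(0.0608)⁴/32 = 1.342×10^-6 m⁴.
Shear stress varies linearly with radius: τ = T·r/J = 68.90 × 0.0106 / 1.342×10^-6 = 5.444×10^5 Pa.

0.544 MPa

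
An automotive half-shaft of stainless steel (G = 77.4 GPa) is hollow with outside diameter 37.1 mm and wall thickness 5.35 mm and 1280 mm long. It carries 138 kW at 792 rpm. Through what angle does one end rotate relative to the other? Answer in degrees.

ω = 2π·792/60 = 82.94 rad/s, so T = P/ω = 138×10³ / 82.94 = 1664 N·m.
J = π(d_o⁴ − d_i⁴)/32 = π(0.0371⁴ − 0.0264⁴)/32 = 1.383×10^-7 m⁴.
θ = T·L/(G·J) = 1664 × 1.28 / (77.4×10⁹ × 1.383×10^-7) = 0.1990 rad.

11.4°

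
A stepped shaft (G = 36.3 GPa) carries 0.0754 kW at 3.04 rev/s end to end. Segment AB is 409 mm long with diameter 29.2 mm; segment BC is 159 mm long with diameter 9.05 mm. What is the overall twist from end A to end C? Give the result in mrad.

ω = 2π·3.04 = 19.10 rad/s, so T = P/ω = 0.0754×10³ / 19.10 = 3.947 N·m.
J_AB = π(0.0292)⁴/32 = 7.14×10^-8 m⁴; J_BC = π(0.00905)⁴/32 = 6.59×10^-10 m⁴.
θ = (T/G)·Σ L_i/J_i = (3.947/36.3×10⁹)·(0.409/7.14×10^-8 + 0.159/6.59×10^-10) = 0.02688 rad.

26.9 mrad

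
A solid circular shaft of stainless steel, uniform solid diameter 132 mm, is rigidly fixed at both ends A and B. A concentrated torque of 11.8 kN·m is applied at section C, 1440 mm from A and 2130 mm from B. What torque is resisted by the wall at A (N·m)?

With uniform GJ and both ends fixed, compatibility θ_AC = θ_CB gives T_A·a = T_B·b, together with T_A + T_B = T₀.
T_A = T₀·b/(a+b) = 11800·2130/3570 = 7040 N·m; T_B = 4760 N·m.

7040 N·m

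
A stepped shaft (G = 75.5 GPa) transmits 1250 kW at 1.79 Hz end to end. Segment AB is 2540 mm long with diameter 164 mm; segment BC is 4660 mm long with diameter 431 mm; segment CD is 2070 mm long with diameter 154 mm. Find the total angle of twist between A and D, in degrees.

ω = 2π·1.79 = 11.25 rad/s, so T = P/ω = 1250×10³ / 11.25 = 111100 N·m.
J_AB = π(0.164)⁴/32 = 7.10×10^-5 m⁴; J_BC = π(0.431)⁴/32 = 3.39×10^-3 m⁴; J_CD = π(0.154)⁴/32 = 5.52×10^-5 m⁴.
θ = (T/G)·Σ L_i/J_i = (111100/75.5×10⁹)·(2.54/7.10×10^-5 + 4.66/3.39×10^-3 + 2.07/5.52×10^-5) = 0.1099 rad.

6.29°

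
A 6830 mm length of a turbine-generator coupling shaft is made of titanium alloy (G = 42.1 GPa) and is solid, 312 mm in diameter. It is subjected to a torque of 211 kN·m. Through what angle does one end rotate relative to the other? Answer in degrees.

J = πd⁴/32 = π(0.312)⁴/32 = 9.303×10^-4 m⁴.
θ = T·L/(G·J) = 211000 × 6.83 / (42.1×10⁹ × 9.303×10^-4) = 0.03680 rad.

2.11°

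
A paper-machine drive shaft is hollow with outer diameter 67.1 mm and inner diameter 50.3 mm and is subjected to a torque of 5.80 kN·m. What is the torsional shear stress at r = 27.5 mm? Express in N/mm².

117 N/mm²

J = π(d_o⁴ − d_i⁴)/32 = π(0.0671⁴ − 0.0503⁴)/32 = 1.362×10^-6 m⁴.
Shear stress varies linearly with radius: τ = T·r/J = 5800 × 0.0275 / 1.362×10^-6 = 1.171×10^8 Pa.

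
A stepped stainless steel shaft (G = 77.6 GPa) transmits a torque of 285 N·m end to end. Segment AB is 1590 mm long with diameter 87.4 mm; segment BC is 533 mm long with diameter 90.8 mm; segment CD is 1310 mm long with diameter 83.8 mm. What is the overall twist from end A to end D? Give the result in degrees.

0.132°

J_AB = π(0.0874)⁴/32 = 5.73×10^-6 m⁴; J_BC = π(0.0908)⁴/32 = 6.67×10^-6 m⁴; J_CD = π(0.0838)⁴/32 = 4.84×10^-6 m⁴.
θ = (T/G)·Σ L_i/J_i = (285.0/77.6×10⁹)·(1.59/5.73×10^-6 + 0.533/6.67×10^-6 + 1.31/4.84×10^-6) = 2.306×10^-3 rad.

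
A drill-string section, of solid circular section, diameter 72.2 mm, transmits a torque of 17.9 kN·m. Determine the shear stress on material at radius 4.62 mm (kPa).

J = πd⁴/32 = π(0.0722)⁴/32 = 2.668×10^-6 m⁴.
Shear stress varies linearly with radius: τ = T·r/J = 17900 × 0.00462 / 2.668×10^-6 = 3.100×10^7 Pa.

31000 kPa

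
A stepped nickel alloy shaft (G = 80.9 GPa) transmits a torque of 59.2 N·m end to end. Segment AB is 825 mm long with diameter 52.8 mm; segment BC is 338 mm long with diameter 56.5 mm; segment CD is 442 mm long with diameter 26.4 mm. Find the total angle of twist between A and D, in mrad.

7.82 mrad

J_AB = π(0.0528)⁴/32 = 7.63×10^-7 m⁴; J_BC = π(0.0565)⁴/32 = 1.00×10^-6 m⁴; J_CD = π(0.0264)⁴/32 = 4.77×10^-8 m⁴.
θ = (T/G)·Σ L_i/J_i = (59.20/80.9×10⁹)·(0.825/7.63×10^-7 + 0.338/1.00×10^-6 + 0.442/4.77×10^-8) = 7.821×10^-3 rad.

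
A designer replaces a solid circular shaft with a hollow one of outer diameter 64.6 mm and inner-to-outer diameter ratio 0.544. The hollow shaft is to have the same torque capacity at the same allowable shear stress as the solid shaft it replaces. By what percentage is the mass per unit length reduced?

Equal τ_max and T ⇒ the solid shaft needs d_s³ = d_o³(1−k⁴), so d_s = 64.6·(1−0.544⁴)^(1/3) = 62.66 mm.
Area ratio A_h/A_s = d_o²(1−k²)/d_s² = (1−k²)/(1−k⁴)^(2/3) = 0.7484.
Mass saving = 1 − 0.7484 = 25.2 %.

25.2 %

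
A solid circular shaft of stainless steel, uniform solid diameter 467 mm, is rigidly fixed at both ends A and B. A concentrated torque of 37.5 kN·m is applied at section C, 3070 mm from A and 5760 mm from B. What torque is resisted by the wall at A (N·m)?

With uniform GJ and both ends fixed, compatibility θ_AC = θ_CB gives T_A·a = T_B·b, together with T_A + T_B = T₀.
T_A = T₀·b/(a+b) = 37500·5760/8830 = 24460 N·m; T_B = 13040 N·m.

24500 N·m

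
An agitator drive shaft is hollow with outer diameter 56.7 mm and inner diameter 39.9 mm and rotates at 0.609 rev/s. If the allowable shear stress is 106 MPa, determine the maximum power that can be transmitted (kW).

J = π(d_o⁴ − d_i⁴)/32 = π(0.0567⁴ − 0.0399⁴)/32 = 7.659×10^-7 m⁴.
T_max = τ_allow·J/r = 1.06×10^8 × 7.659×10^-7 / 0.0284 = 2864 N·m.
ω = 2π·0.609 = 3.826 rad/s, so P_max = T_max·ω = 1.096×10^4 W.

11.0 kW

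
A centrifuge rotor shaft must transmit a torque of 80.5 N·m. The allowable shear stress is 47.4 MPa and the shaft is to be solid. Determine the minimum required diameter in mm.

20.5 mm

For a solid shaft τ_max = 16T/(πd³), so d = (16T/(π τ_allow))^(1/3) = (16·80.50/(π·4.74×10^7))^(1/3) = 0.02053 m.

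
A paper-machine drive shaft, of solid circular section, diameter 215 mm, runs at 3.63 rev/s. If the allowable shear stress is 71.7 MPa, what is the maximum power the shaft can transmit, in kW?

3190 kW

J = πd⁴/32 = π(0.215)⁴/32 = 2.098×10^-4 m⁴.
T_max = τ_allow·J/r = 7.17×10^7 × 2.098×10^-4 / 0.107 = 139900 N·m.
ω = 2π·3.63 = 22.81 rad/s, so P_max = T_max·ω = 3.191×10^6 W.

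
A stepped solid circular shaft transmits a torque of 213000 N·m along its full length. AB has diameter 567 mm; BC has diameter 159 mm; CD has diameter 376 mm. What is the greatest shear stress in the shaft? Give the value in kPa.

270000 kPa

Under the same torque, τ_max = 16T/(πd³) is largest where d is smallest — segment BC (d = 159 mm).
τ_max = 16·213000/(π·(0.159)³) = 2.699×10^8 Pa.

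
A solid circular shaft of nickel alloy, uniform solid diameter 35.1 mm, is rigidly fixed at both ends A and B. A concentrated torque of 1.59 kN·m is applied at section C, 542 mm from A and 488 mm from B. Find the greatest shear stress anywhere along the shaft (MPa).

With uniform GJ and both ends fixed, compatibility θ_AC = θ_CB gives T_A·a = T_B·b, together with T_A + T_B = T₀.
T_A = T₀·b/(a+b) = 1590·488/1030 = 753.3 N·m; T_B = 836.7 N·m.
τ in each portion: τ_AC = 8.87×10^7 Pa, τ_CB = 9.85×10^7 Pa; maximum is in CB.
τ_max = T_CB·r/J = 836.7·0.0175/1.49×10^-7 = 9.854×10^7 Pa.

98.5 MPa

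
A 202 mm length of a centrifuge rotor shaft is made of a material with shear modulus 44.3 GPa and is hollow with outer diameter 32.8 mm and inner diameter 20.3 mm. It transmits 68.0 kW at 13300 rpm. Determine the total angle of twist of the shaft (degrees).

ω = 2π·13300/60 = 1393 rad/s, so T = P/ω = 68.0×10³ / 1393 = 48.82 N·m.
J = π(d_o⁴ − d_i⁴)/32 = π(0.0328⁴ − 0.0203⁴)/32 = 9.696×10^-8 m⁴.
θ = T·L/(G·J) = 48.82 × 0.202 / (44.3×10⁹ × 9.696×10^-8) = 2.296×10^-3 rad.

0.132°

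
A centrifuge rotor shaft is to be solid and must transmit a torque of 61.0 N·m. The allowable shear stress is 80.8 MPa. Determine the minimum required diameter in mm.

15.7 mm

For a solid shaft τ_max = 16T/(πd³), so d = (16T/(π τ_allow))^(1/3) = (16·61.00/(π·8.08×10^7))^(1/3) = 0.01567 m.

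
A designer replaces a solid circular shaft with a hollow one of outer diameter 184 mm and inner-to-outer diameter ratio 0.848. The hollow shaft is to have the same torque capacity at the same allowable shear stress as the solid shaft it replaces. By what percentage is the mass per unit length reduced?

Equal τ_max and T ⇒ the solid shaft needs d_s³ = d_o³(1−k⁴), so d_s = 184·(1−0.848⁴)^(1/3) = 144.4 mm.
Area ratio A_h/A_s = d_o²(1−k²)/d_s² = (1−k²)/(1−k⁴)^(2/3) = 0.4564.
Mass saving = 1 − 0.4564 = 54.4 %.

54.4 %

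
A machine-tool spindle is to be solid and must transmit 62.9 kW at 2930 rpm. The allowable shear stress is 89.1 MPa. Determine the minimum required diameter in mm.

22.7 mm

ω = 2π·2930/60 = 306.8 rad/s, so T = P/ω = 62.9×10³ / 306.8 = 205.0 N·m.
For a solid shaft τ_max = 16T/(πd³), so d = (16T/(π τ_allow))^(1/3) = (16·205.0/(π·8.91×10^7))^(1/3) = 0.02271 m.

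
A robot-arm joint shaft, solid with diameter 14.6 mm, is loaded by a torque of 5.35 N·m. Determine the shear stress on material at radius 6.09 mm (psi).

J = πd⁴/32 = π(0.0146)⁴/32 = 4.461×10^-9 m⁴.
Shear stress varies linearly with radius: τ = T·r/J = 5.350 × 0.00609 / 4.461×10^-9 = 7.304×10^6 Pa.

1060 psi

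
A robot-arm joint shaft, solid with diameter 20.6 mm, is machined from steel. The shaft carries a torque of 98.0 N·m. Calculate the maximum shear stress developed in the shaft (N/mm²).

J = πd⁴/32 = π(0.0206)⁴/32 = 1.768×10^-8 m⁴.
τ_max = T·r/J = 98.00 × 0.0103 / 1.768×10^-8 = 5.709×10^7 Pa.

57.1 N/mm²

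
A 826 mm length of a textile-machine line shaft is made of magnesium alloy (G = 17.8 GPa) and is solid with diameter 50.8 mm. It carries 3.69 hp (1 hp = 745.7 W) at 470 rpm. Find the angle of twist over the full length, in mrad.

ω = 2π·470/60 = 49.22 rad/s, so T = P/ω = 3.69×745.7 / 49.22 = 55.91 N·m.
J = πd⁴/32 = π(0.0508)⁴/32 = 6.538×10^-7 m⁴.
θ = T·L/(G·J) = 55.91 × 0.826 / (17.8×10⁹ × 6.538×10^-7) = 3.968×10^-3 rad.

3.97 mrad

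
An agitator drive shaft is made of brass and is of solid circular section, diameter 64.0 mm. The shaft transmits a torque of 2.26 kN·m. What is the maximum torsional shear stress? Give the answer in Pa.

4.39e7 Pa

J = πd⁴/32 = π(0.0640)⁴/32 = 1.647×10^-6 m⁴.
τ_max = T·r/J = 2260 × 0.0320 / 1.647×10^-6 = 4.391×10^7 Pa.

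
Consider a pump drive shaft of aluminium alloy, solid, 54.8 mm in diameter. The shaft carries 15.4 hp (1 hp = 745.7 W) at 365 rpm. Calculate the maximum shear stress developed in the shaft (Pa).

ω = 2π·365/60 = 38.22 rad/s, so T = P/ω = 15.4×745.7 / 38.22 = 300.4 N·m.
J = πd⁴/32 = π(0.0548)⁴/32 = 8.854×10^-7 m⁴.
τ_max = T·r/J = 300.4 × 0.0274 / 8.854×10^-7 = 9.298×10^6 Pa.

9.30e6 Pa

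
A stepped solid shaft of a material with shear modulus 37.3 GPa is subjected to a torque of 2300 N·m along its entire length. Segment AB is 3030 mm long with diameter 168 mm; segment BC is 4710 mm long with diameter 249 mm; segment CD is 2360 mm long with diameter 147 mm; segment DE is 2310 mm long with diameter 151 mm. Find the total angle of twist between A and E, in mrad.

9.12 mrad

J_AB = π(0.168)⁴/32 = 7.82×10^-5 m⁴; J_BC = π(0.249)⁴/32 = 3.77×10^-4 m⁴; J_CD = π(0.147)⁴/32 = 4.58×10^-5 m⁴; J_DE = π(0.151)⁴/32 = 5.10×10^-5 m⁴.
θ = (T/G)·Σ L_i/J_i = (2300/37.3×10⁹)·(3.03/7.82×10^-5 + 4.71/3.77×10^-4 + 2.36/4.58×10^-5 + 2.31/5.10×10^-5) = 9.124×10^-3 rad.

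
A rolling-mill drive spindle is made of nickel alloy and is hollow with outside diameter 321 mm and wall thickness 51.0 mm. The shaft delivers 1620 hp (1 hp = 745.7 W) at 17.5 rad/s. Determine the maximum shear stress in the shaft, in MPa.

ω = 17.5 rad/s, so T = P/ω = 1620×745.7 / 17.50 = 69030 N·m.
J = π(d_o⁴ − d_i⁴)/32 = π(0.321⁴ − 0.219⁴)/32 = 8.165×10^-4 m⁴.
τ_max = T·r/J = 69030 × 0.161 / 8.165×10^-4 = 1.357×10^7 Pa.

13.6 MPa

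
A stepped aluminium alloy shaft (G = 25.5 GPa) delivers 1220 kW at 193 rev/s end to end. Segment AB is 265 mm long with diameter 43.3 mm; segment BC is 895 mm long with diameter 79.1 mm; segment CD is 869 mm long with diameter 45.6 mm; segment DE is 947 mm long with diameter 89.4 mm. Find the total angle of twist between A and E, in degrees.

7.23°

ω = 2π·193 = 1213 rad/s, so T = P/ω = 1220×10³ / 1213 = 1006 N·m.
J_AB = π(0.0433)⁴/32 = 3.45×10^-7 m⁴; J_BC = π(0.0791)⁴/32 = 3.84×10^-6 m⁴; J_CD = π(0.0456)⁴/32 = 4.24×10^-7 m⁴; J_DE = π(0.0894)⁴/32 = 6.27×10^-6 m⁴.
θ = (T/G)·Σ L_i/J_i = (1006/25.5×10⁹)·(0.265/3.45×10^-7 + 0.895/3.84×10^-6 + 0.869/4.24×10^-7 + 0.947/6.27×10^-6) = 0.1262 rad.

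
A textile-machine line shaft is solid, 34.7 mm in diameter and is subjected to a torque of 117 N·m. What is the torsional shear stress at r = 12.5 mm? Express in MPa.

J = πd⁴/32 = π(0.0347)⁴/32 = 1.423×10^-7 m⁴.
Shear stress varies linearly with radius: τ = T·r/J = 117.0 × 0.0125 / 1.423×10^-7 = 1.027×10^7 Pa.

10.3 MPa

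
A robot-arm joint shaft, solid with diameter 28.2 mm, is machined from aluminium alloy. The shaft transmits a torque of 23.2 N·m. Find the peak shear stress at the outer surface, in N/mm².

5.27 N/mm²

J = πd⁴/32 = π(0.0282)⁴/32 = 6.209×10^-8 m⁴.
τ_max = T·r/J = 23.20 × 0.0141 / 6.209×10^-8 = 5.269×10^6 Pa.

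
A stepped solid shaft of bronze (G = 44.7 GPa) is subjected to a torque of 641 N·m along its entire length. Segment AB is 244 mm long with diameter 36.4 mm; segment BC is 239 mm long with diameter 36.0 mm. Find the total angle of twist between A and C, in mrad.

41.1 mrad

J_AB = π(0.0364)⁴/32 = 1.72×10^-7 m⁴; J_BC = π(0.0360)⁴/32 = 1.65×10^-7 m⁴.
θ = (T/G)·Σ L_i/J_i = (641.0/44.7×10⁹)·(0.244/1.72×10^-7 + 0.239/1.65×10^-7) = 0.04109 rad.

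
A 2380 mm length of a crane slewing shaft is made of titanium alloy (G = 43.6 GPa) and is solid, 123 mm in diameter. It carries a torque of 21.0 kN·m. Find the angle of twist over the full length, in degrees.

2.92°

J = πd⁴/32 = π(0.123)⁴/32 = 2.247×10^-5 m⁴.
θ = T·L/(G·J) = 21000 × 2.38 / (43.6×10⁹ × 2.247×10^-5) = 0.05101 rad.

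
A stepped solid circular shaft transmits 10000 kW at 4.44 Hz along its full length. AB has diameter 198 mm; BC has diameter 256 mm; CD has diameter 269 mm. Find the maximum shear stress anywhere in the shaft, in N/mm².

ω = 2π·4.44 = 27.90 rad/s, so T = P/ω = 10000×10³ / 27.90 = 358500 N·m.
Under the same torque, τ_max = 16T/(πd³) is largest where d is smallest — segment AB (d = 198 mm).
τ_max = 16·358500/(π·(0.198)³) = 2.352×10^8 Pa.

235 N/mm²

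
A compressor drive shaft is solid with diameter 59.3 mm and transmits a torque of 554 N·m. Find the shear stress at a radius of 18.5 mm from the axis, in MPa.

J = πd⁴/32 = π(0.0593)⁴/32 = 1.214×10^-6 m⁴.
Shear stress varies linearly with radius: τ = T·r/J = 554.0 × 0.0185 / 1.214×10^-6 = 8.442×10^6 Pa.

8.44 MPa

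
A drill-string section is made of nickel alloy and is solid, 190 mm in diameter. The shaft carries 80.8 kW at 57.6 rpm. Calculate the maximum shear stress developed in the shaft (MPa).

9.95 MPa

ω = 2π·57.6/60 = 6.032 rad/s, so T = P/ω = 80.8×10³ / 6.032 = 13400 N·m.
J = πd⁴/32 = π(0.190)⁴/32 = 1.279×10^-4 m⁴.
τ_max = T·r/J = 13400 × 0.0950 / 1.279×10^-4 = 9.946×10^6 Pa.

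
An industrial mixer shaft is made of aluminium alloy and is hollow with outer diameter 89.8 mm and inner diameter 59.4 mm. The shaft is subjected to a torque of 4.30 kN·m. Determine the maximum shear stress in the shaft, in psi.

5420 psi

J = π(d_o⁴ − d_i⁴)/32 = π(0.0898⁴ − 0.0594⁴)/32 = 5.162×10^-6 m⁴.
τ_max = T·r/J = 4300 × 0.0449 / 5.162×10^-6 = 3.740×10^7 Pa.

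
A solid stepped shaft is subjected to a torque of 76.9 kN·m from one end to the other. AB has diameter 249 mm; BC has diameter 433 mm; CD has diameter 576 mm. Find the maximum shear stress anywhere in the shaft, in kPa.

Under the same torque, τ_max = 16T/(πd³) is largest where d is smallest — segment AB (d = 249 mm).
τ_max = 16·76900/(π·(0.249)³) = 2.537×10^7 Pa.

25400 kPa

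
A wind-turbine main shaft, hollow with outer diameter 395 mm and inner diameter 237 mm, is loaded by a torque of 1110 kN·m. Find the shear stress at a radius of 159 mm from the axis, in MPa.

84.8 MPa

J = π(d_o⁴ − d_i⁴)/32 = π(0.395⁴ − 0.237⁴)/32 = 2.080×10^-3 m⁴.
Shear stress varies linearly with radius: τ = T·r/J = 1.110e6 × 0.159 / 2.080×10^-3 = 8.484×10^7 Pa.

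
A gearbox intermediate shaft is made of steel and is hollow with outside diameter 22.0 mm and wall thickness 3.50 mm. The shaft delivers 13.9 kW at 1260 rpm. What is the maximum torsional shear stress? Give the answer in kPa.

ω = 2π·1260/60 = 131.9 rad/s, so T = P/ω = 13.9×10³ / 131.9 = 105.3 N·m.
J = π(d_o⁴ − d_i⁴)/32 = π(0.0220⁴ − 0.0150⁴)/32 = 1.803×10^-8 m⁴.
τ_max = T·r/J = 105.3 × 0.0110 / 1.803×10^-8 = 6.428×10^7 Pa.

64300 kPa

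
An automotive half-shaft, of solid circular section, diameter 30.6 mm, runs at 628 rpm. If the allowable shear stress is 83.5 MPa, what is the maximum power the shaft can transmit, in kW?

30.9 kW

J = πd⁴/32 = π(0.0306)⁴/32 = 8.608×10^-8 m⁴.
T_max = τ_allow·J/r = 8.35×10^7 × 8.608×10^-8 / 0.0153 = 469.8 N·m.
ω = 2π·628/60 = 65.76 rad/s, so P_max = T_max·ω = 3.089×10^4 W.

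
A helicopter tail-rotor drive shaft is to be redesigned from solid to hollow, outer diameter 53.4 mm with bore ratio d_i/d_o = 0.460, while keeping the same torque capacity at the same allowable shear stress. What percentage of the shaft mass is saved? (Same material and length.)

18.7 %

Equal τ_max and T ⇒ the solid shaft needs d_s³ = d_o³(1−k⁴), so d_s = 53.4·(1−0.460⁴)^(1/3) = 52.59 mm.
Area ratio A_h/A_s = d_o²(1−k²)/d_s² = (1−k²)/(1−k⁴)^(2/3) = 0.8128.
Mass saving = 1 − 0.8128 = 18.7 %.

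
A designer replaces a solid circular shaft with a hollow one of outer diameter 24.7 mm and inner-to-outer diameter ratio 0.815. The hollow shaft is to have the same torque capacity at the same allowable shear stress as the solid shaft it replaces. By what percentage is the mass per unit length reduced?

50.5 %

Equal τ_max and T ⇒ the solid shaft needs d_s³ = d_o³(1−k⁴), so d_s = 24.7·(1−0.815⁴)^(1/3) = 20.34 mm.
Area ratio A_h/A_s = d_o²(1−k²)/d_s² = (1−k²)/(1−k⁴)^(2/3) = 0.4949.
Mass saving = 1 − 0.4949 = 50.5 %.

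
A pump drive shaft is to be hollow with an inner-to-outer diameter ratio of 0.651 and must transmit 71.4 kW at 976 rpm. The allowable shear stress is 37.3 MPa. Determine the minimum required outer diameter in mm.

48.8 mm

ω = 2π·976/60 = 102.2 rad/s, so T = P/ω = 71.4×10³ / 102.2 = 698.6 N·m.
For a hollow shaft with d_i/d_o = 0.651: τ_max = 16T/(π d_o³ (1−k⁴)), so d_o = [16T/(π τ_allow (1−k⁴))]^(1/3) = [16·698.6/(π·3.73×10^7·0.8204)]^(1/3) = 0.04881 m.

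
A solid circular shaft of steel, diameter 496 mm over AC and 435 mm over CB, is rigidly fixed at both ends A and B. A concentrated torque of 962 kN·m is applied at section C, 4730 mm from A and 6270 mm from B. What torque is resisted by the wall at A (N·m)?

Compatibility: T_A·a/J_AC = T_B·b/J_CB with T_A + T_B = T₀.
J_AC = 5.94×10^-3 m⁴, J_CB = 3.52×10^-3 m⁴, so T_A = T₀·(J_AC/a)/((J_AC/a)+(J_CB/b)) = 665100 N·m, T_B = 296900 N·m.

665000 N·m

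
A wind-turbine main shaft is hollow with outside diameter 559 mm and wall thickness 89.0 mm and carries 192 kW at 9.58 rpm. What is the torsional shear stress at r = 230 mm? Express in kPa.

5860 kPa

ω = 2π·9.58/60 = 1.003 rad/s, so T = P/ω = 192×10³ / 1.003 = 191400 N·m.
J = π(d_o⁴ − d_i⁴)/32 = π(0.559⁴ − 0.381⁴)/32 = 7.518×10^-3 m⁴.
Shear stress varies linearly with radius: τ = T·r/J = 191400 × 0.230 / 7.518×10^-3 = 5.855×10^6 Pa.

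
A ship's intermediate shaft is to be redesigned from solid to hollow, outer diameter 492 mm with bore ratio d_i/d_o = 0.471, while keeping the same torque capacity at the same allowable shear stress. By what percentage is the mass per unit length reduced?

19.5 %

Equal τ_max and T ⇒ the solid shaft needs d_s³ = d_o³(1−k⁴), so d_s = 492·(1−0.471⁴)^(1/3) = 483.8 mm.
Area ratio A_h/A_s = d_o²(1−k²)/d_s² = (1−k²)/(1−k⁴)^(2/3) = 0.8048.
Mass saving = 1 − 0.8048 = 19.5 %.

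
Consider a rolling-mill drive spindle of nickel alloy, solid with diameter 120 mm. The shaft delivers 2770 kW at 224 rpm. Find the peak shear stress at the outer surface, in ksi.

50.5 ksi

ω = 2π·224/60 = 23.46 rad/s, so T = P/ω = 2770×10³ / 23.46 = 118100 N·m.
J = πd⁴/32 = π(0.120)⁴/32 = 2.036×10^-5 m⁴.
τ_max = T·r/J = 118100 × 0.0600 / 2.036×10^-5 = 3.480×10^8 Pa.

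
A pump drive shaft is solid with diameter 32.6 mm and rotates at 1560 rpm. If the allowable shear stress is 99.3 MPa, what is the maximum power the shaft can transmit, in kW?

110 kW

J = πd⁴/32 = π(0.0326)⁴/32 = 1.109×10^-7 m⁴.
T_max = τ_allow·J/r = 9.93×10^7 × 1.109×10^-7 / 0.0163 = 675.5 N·m.
ω = 2π·1560/60 = 163.4 rad/s, so P_max = T_max·ω = 1.104×10^5 W.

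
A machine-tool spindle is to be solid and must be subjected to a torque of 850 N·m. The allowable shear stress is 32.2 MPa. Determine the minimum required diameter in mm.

For a solid shaft τ_max = 16T/(πd³), so d = (16T/(π τ_allow))^(1/3) = (16·850.0/(π·3.22×10^7))^(1/3) = 0.05123 m.

51.2 mm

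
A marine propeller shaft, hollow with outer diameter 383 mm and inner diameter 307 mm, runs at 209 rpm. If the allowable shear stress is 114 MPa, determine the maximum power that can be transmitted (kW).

16200 kW

J = π(d_o⁴ − d_i⁴)/32 = π(0.383⁴ − 0.307⁴)/32 = 1.240×10^-3 m⁴.
T_max = τ_allow·J/r = 1.14×10^8 × 1.240×10^-3 / 0.192 = 738400 N·m.
ω = 2π·209/60 = 21.89 rad/s, so P_max = T_max·ω = 1.616×10^7 W.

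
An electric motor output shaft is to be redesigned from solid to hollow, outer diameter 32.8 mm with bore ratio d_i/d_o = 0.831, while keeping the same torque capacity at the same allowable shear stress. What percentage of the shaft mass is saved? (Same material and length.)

Equal τ_max and T ⇒ the solid shaft needs d_s³ = d_o³(1−k⁴), so d_s = 32.8·(1−0.831⁴)^(1/3) = 26.43 mm.
Area ratio A_h/A_s = d_o²(1−k²)/d_s² = (1−k²)/(1−k⁴)^(2/3) = 0.4766.
Mass saving = 1 − 0.4766 = 52.3 %.

52.3 %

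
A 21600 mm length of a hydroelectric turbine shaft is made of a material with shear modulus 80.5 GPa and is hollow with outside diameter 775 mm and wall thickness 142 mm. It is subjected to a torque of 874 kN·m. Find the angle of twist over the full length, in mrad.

J = π(d_o⁴ − d_i⁴)/32 = π(0.775⁴ − 0.491⁴)/32 = 0.02971 m⁴.
θ = T·L/(G·J) = 874000 × 21.6 / (80.5×10⁹ × 0.02971) = 7.893×10^-3 rad.

7.89 mrad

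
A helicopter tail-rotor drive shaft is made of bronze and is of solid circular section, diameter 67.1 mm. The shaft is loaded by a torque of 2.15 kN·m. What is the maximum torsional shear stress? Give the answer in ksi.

J = πd⁴/32 = π(0.0671)⁴/32 = 1.990×10^-6 m⁴.
τ_max = T·r/J = 2150 × 0.0335 / 1.990×10^-6 = 3.624×10^7 Pa.

5.26 ksi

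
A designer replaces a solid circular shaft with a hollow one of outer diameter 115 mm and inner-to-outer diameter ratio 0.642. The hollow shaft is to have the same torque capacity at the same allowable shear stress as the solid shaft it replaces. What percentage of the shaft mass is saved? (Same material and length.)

33.4 %

Equal τ_max and T ⇒ the solid shaft needs d_s³ = d_o³(1−k⁴), so d_s = 115·(1−0.642⁴)^(1/3) = 108.1 mm.
Area ratio A_h/A_s = d_o²(1−k²)/d_s² = (1−k²)/(1−k⁴)^(2/3) = 0.6655.
Mass saving = 1 − 0.6655 = 33.4 %.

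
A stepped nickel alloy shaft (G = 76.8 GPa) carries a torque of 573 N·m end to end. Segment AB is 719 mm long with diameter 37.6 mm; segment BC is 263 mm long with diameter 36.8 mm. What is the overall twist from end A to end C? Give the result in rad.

J_AB = π(0.0376)⁴/32 = 1.96×10^-7 m⁴; J_BC = π(0.0368)⁴/32 = 1.80×10^-7 m⁴.
θ = (T/G)·Σ L_i/J_i = (573.0/76.8×10⁹)·(0.719/1.96×10^-7 + 0.263/1.80×10^-7) = 0.03824 rad.

0.0382 rad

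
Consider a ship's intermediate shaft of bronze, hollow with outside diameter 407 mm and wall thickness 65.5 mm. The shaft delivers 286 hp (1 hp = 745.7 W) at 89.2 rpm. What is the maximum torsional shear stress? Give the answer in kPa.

ω = 2π·89.2/60 = 9.341 rad/s, so T = P/ω = 286×745.7 / 9.341 = 22830 N·m.
J = π(d_o⁴ − d_i⁴)/32 = π(0.407⁴ − 0.276⁴)/32 = 2.124×10^-3 m⁴.
τ_max = T·r/J = 22830 × 0.203 / 2.124×10^-3 = 2.187×10^6 Pa.

2190 kPa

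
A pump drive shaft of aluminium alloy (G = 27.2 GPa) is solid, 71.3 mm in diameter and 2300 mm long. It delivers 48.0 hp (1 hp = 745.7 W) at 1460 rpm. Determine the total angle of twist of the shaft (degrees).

ω = 2π·1460/60 = 152.9 rad/s, so T = P/ω = 48.0×745.7 / 152.9 = 234.1 N·m.
J = πd⁴/32 = π(0.0713)⁴/32 = 2.537×10^-6 m⁴.
θ = T·L/(G·J) = 234.1 × 2.30 / (27.2×10⁹ × 2.537×10^-6) = 7.802×10^-3 rad.

0.447°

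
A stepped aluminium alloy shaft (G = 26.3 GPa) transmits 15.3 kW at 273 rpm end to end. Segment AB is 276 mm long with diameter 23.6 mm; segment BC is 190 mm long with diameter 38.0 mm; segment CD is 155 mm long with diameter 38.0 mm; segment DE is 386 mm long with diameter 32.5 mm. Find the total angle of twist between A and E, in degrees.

ω = 2π·273/60 = 28.59 rad/s, so T = P/ω = 15.3×10³ / 28.59 = 535.2 N·m.
J_AB = π(0.0236)⁴/32 = 3.05×10^-8 m⁴; J_BC = π(0.0380)⁴/32 = 2.05×10^-7 m⁴; J_CD = π(0.0380)⁴/32 = 2.05×10^-7 m⁴; J_DE = π(0.0325)⁴/32 = 1.10×10^-7 m⁴.
θ = (T/G)·Σ L_i/J_i = (535.2/26.3×10⁹)·(0.276/3.05×10^-8 + 0.190/2.05×10^-7 + 0.155/2.05×10^-7 + 0.386/1.10×10^-7) = 0.2904 rad.

16.6°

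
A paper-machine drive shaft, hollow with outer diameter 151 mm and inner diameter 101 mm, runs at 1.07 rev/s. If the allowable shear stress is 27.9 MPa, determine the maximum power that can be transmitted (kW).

J = π(d_o⁴ − d_i⁴)/32 = π(0.151⁴ − 0.101⁴)/32 = 4.082×10^-5 m⁴.
T_max = τ_allow·J/r = 2.79×10^7 × 4.082×10^-5 / 0.0755 = 15090 N·m.
ω = 2π·1.07 = 6.723 rad/s, so P_max = T_max·ω = 1.014×10^5 W.

101 kW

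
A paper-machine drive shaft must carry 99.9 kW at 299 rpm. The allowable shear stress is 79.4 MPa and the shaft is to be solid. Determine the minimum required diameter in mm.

58.9 mm

ω = 2π·299/60 = 31.31 rad/s, so T = P/ω = 99.9×10³ / 31.31 = 3191 N·m.
For a solid shaft τ_max = 16T/(πd³), so d = (16T/(π τ_allow))^(1/3) = (16·3191/(π·7.94×10^7))^(1/3) = 0.05893 m.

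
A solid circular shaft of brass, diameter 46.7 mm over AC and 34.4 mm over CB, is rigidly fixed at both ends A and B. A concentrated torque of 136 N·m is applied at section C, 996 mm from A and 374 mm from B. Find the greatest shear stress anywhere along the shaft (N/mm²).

7.48 N/mm²

Compatibility: T_A·a/J_AC = T_B·b/J_CB with T_A + T_B = T₀.
J_AC = 4.67×10^-7 m⁴, J_CB = 1.37×10^-7 m⁴, so T_A = T₀·(J_AC/a)/((J_AC/a)+(J_CB/b)) = 76.23 N·m, T_B = 59.77 N·m.
τ in each portion: τ_AC = 3.81×10^6 Pa, τ_CB = 7.48×10^6 Pa; maximum is in CB.
τ_max = T_CB·r/J = 59.77·0.0172/1.37×10^-7 = 7.478×10^6 Pa.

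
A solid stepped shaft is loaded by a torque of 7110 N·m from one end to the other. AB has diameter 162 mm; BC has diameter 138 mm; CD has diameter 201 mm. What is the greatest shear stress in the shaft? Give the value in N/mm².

13.8 N/mm²

Under the same torque, τ_max = 16T/(πd³) is largest where d is smallest — segment BC (d = 138 mm).
τ_max = 16·7110/(π·(0.138)³) = 1.378×10^7 Pa.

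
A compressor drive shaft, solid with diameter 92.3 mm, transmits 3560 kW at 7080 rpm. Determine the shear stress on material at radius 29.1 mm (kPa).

ω = 2π·7080/60 = 741.4 rad/s, so T = P/ω = 3560×10³ / 741.4 = 4802 N·m.
J = πd⁴/32 = π(0.0923)⁴/32 = 7.125×10^-6 m⁴.
Shear stress varies linearly with radius: τ = T·r/J = 4802 × 0.0291 / 7.125×10^-6 = 1.961×10^7 Pa.

19600 kPa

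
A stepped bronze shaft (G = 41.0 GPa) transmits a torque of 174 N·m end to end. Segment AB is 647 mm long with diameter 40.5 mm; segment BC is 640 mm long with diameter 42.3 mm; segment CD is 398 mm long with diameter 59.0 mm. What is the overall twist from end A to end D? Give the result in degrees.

1.17°

J_AB = π(0.0405)⁴/32 = 2.64×10^-7 m⁴; J_BC = π(0.0423)⁴/32 = 3.14×10^-7 m⁴; J_CD = π(0.0590)⁴/32 = 1.19×10^-6 m⁴.
θ = (T/G)·Σ L_i/J_i = (174.0/41.0×10⁹)·(0.647/2.64×10^-7 + 0.640/3.14×10^-7 + 0.398/1.19×10^-6) = 0.02046 rad.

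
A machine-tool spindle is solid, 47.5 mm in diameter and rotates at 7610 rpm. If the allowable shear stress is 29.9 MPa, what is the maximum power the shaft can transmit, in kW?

501 kW

J = πd⁴/32 = π(0.0475)⁴/32 = 4.998×10^-7 m⁴.
T_max = τ_allow·J/r = 2.99×10^7 × 4.998×10^-7 / 0.0238 = 629.2 N·m.
ω = 2π·7610/60 = 796.9 rad/s, so P_max = T_max·ω = 5.014×10^5 W.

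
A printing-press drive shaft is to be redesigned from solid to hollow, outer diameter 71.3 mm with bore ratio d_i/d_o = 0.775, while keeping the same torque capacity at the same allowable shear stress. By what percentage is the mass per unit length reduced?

Equal τ_max and T ⇒ the solid shaft needs d_s³ = d_o³(1−k⁴), so d_s = 71.3·(1−0.775⁴)^(1/3) = 61.42 mm.
Area ratio A_h/A_s = d_o²(1−k²)/d_s² = (1−k²)/(1−k⁴)^(2/3) = 0.5382.
Mass saving = 1 − 0.5382 = 46.2 %.

46.2 %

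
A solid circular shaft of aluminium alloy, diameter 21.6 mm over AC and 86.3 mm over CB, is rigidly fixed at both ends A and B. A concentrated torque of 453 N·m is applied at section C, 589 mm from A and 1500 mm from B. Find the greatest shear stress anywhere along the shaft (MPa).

Compatibility: T_A·a/J_AC = T_B·b/J_CB with T_A + T_B = T₀.
J_AC = 2.14×10^-8 m⁴, J_CB = 5.45×10^-6 m⁴, so T_A = T₀·(J_AC/a)/((J_AC/a)+(J_CB/b)) = 4.483 N·m, T_B = 448.5 N·m.
τ in each portion: τ_AC = 2.27×10^6 Pa, τ_CB = 3.55×10^6 Pa; maximum is in CB.
τ_max = T_CB·r/J = 448.5·0.0432/5.45×10^-6 = 3.554×10^6 Pa.

3.55 MPa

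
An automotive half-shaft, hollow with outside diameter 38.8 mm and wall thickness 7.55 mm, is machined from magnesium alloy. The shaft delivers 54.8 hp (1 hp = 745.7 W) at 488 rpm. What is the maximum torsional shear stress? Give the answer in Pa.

8.10e7 Pa

ω = 2π·488/60 = 51.10 rad/s, so T = P/ω = 54.8×745.7 / 51.10 = 799.6 N·m.
J = π(d_o⁴ − d_i⁴)/32 = π(0.0388⁴ − 0.0237⁴)/32 = 1.915×10^-7 m⁴.
τ_max = T·r/J = 799.6 × 0.0194 / 1.915×10^-7 = 8.100×10^7 Pa.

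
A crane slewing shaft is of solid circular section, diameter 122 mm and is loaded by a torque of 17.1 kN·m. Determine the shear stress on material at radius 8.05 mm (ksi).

J = πd⁴/32 = π(0.122)⁴/32 = 2.175×10^-5 m⁴.
Shear stress varies linearly with radius: τ = T·r/J = 17100 × 0.00805 / 2.175×10^-5 = 6.329×10^6 Pa.

0.918 ksi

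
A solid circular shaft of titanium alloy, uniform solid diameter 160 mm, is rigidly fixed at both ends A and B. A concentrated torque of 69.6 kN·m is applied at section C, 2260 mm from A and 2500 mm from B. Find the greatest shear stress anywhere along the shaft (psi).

6590 psi

With uniform GJ and both ends fixed, compatibility θ_AC = θ_CB gives T_A·a = T_B·b, together with T_A + T_B = T₀.
T_A = T₀·b/(a+b) = 69600·2500/4760 = 36550 N·m; T_B = 33050 N·m.
τ in each portion: τ_AC = 4.55×10^7 Pa, τ_CB = 4.11×10^7 Pa; maximum is in AC.
τ_max = T_AC·r/J = 36550·0.0800/6.43×10^-5 = 4.545×10^7 Pa.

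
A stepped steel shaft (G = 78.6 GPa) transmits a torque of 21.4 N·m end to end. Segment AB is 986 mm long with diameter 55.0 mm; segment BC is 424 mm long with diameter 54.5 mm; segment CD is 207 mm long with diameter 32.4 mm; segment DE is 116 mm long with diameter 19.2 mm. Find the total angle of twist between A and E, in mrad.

J_AB = π(0.0550)⁴/32 = 8.98×10^-7 m⁴; J_BC = π(0.0545)⁴/32 = 8.66×10^-7 m⁴; J_CD = π(0.0324)⁴/32 = 1.08×10^-7 m⁴; J_DE = π(0.0192)⁴/32 = 1.33×10^-8 m⁴.
θ = (T/G)·Σ L_i/J_i = (21.40/78.6×10⁹)·(0.986/8.98×10^-7 + 0.424/8.66×10^-7 + 0.207/1.08×10^-7 + 0.116/1.33×10^-8) = 3.320×10^-3 rad.

3.32 mrad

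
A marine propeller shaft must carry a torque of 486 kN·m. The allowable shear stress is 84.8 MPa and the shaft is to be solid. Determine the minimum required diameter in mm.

308 mm

For a solid shaft τ_max = 16T/(πd³), so d = (16T/(π τ_allow))^(1/3) = (16·486000/(π·8.48×10^7))^(1/3) = 0.3079 m.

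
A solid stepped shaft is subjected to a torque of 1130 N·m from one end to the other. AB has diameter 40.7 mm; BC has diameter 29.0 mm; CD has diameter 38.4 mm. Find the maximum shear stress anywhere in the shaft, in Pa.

2.36e8 Pa

Under the same torque, τ_max = 16T/(πd³) is largest where d is smallest — segment BC (d = 29.0 mm).
τ_max = 16·1130/(π·(0.0290)³) = 2.360×10^8 Pa.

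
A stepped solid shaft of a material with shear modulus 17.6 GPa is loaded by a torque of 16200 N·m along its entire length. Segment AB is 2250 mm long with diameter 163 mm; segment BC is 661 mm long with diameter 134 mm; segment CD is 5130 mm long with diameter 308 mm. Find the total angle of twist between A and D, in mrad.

54.4 mrad

J_AB = π(0.163)⁴/32 = 6.93×10^-5 m⁴; J_BC = π(0.134)⁴/32 = 3.17×10^-5 m⁴; J_CD = π(0.308)⁴/32 = 8.83×10^-4 m⁴.
θ = (T/G)·Σ L_i/J_i = (16200/17.6×10⁹)·(2.25/6.93×10^-5 + 0.661/3.17×10^-5 + 5.13/8.83×10^-4) = 0.05445 rad.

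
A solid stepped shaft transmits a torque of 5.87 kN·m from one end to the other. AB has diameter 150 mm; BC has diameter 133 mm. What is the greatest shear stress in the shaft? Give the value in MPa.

12.7 MPa

Under the same torque, τ_max = 16T/(πd³) is largest where d is smallest — segment BC (d = 133 mm).
τ_max = 16·5870/(π·(0.133)³) = 1.271×10^7 Pa.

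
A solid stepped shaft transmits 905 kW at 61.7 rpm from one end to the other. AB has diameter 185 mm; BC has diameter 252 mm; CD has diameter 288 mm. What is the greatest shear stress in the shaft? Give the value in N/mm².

ω = 2π·61.7/60 = 6.461 rad/s, so T = P/ω = 905×10³ / 6.461 = 140100 N·m.
Under the same torque, τ_max = 16T/(πd³) is largest where d is smallest — segment AB (d = 185 mm).
τ_max = 16·140100/(π·(0.185)³) = 1.127×10^8 Pa.

113 N/mm²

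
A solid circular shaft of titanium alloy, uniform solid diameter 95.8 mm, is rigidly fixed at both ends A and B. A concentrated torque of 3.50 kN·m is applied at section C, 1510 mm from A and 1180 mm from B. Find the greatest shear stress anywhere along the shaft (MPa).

11.4 MPa

With uniform GJ and both ends fixed, compatibility θ_AC = θ_CB gives T_A·a = T_B·b, together with T_A + T_B = T₀.
T_A = T₀·b/(a+b) = 3500·1180/2690 = 1535 N·m; T_B = 1965 N·m.
τ in each portion: τ_AC = 8.89×10^6 Pa, τ_CB = 1.14×10^7 Pa; maximum is in CB.
τ_max = T_CB·r/J = 1965·0.0479/8.27×10^-6 = 1.138×10^7 Pa.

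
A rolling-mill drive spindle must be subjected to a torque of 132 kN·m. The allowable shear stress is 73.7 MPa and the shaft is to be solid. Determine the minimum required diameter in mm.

209 mm

For a solid shaft τ_max = 16T/(πd³), so d = (16T/(π τ_allow))^(1/3) = (16·132000/(π·7.37×10^7))^(1/3) = 0.2089 m.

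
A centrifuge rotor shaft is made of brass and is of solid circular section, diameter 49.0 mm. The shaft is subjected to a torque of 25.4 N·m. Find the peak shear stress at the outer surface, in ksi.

J = πd⁴/32 = π(0.0490)⁴/32 = 5.660×10^-7 m⁴.
τ_max = T·r/J = 25.40 × 0.0245 / 5.660×10^-7 = 1.100×10^6 Pa.

0.159 ksi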